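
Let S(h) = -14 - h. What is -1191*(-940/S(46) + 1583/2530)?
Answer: -49092623/2530 ≈ -19404.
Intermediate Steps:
-1191*(-940/S(46) + 1583/2530) = -1191*(-940/(-14 - 1*46) + 1583/2530) = -1191*(-940/(-14 - 46) + 1583*(1/2530)) = -1191*(-940/(-60) + 1583/2530) = -1191*(-940*(-1/60) + 1583/2530) = -1191*(47/3 + 1583/2530) = -1191*123659/7590 = -49092623/2530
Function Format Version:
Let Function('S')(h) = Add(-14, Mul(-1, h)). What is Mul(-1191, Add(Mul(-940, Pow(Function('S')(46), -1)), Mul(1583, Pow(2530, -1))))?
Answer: Rational(-49092623, 2530) ≈ -19404.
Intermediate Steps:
Mul(-1191, Add(Mul(-940, Pow(Function('S')(46), -1)), Mul(1583, Pow(2530, -1)))) = Mul(-1191, Add(Mul(-940, Pow(Add(-14, Mul(-1, 46)), -1)), Mul(1583, Pow(2530, -1)))) = Mul(-1191, Add(Mul(-940, Pow(Add(-14, -46), -1)), Mul(1583, Rational(1, 2530)))) = Mul(-1191, Add(Mul(-940, Pow(-60, -1)), Rational(1583, 2530))) = Mul(-1191, Add(Mul(-940, Rational(-1, 60)), Rational(1583, 2530))) = Mul(-1191, Add(Rational(47, 3), Rational(1583, 2530))) = Mul(-1191, Rational(123659, 7590)) = Rational(-49092623, 2530)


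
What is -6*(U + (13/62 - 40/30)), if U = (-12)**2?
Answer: -26575/31 ≈ -857.26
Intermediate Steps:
U = 144
-6*(U + (13/62 - 40/30)) = -6*(144 + (13/62 - 40/30)) = -6*(144 + (13*(1/62) - 40*1/30)) = -6*(144 + (13/62 - 4/3)) = -6*(144 - 209/186) = -6*26575/186 = -26575/31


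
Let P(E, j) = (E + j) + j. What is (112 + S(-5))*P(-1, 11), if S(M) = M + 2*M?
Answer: 2037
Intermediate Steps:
P(E, j) = E + 2*j
S(M) = 3*M
(112 + S(-5))*P(-1, 11) = (112 + 3*(-5))*(-1 + 2*11) = (112 - 15)*(-1 + 22) = 97*21 = 2037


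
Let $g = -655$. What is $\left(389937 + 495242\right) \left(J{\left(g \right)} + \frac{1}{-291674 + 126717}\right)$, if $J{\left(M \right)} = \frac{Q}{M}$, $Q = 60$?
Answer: $- \frac{1752313626085}{21609367} \approx -81091.0$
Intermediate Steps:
$J{\left(M \right)} = \frac{60}{M}$
$\left(389937 + 495242\right) \left(J{\left(g \right)} + \frac{1}{-291674 + 126717}\right) = \left(389937 + 495242\right) \left(\frac{60}{-655} + \frac{1}{-291674 + 126717}\right) = 885179 \left(60 \left(- \frac{1}{655}\right) + \frac{1}{-164957}\right) = 885179 \left(- \frac{12}{131} - \frac{1}{164957}\right) = 885179 \left(- \frac{1979615}{21609367}\right) = - \frac{1752313626085}{21609367}$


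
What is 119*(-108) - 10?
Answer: -12862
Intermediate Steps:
119*(-108) - 10 = -12852 - 10 = -12862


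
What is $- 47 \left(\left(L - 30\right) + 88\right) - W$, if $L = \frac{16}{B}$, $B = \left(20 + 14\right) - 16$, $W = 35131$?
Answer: $- \frac{341089}{9} \approx -37899.0$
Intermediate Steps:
$B = 18$ ($B = 34 - 16 = 18$)
$L = \frac{8}{9}$ ($L = \frac{16}{18} = 16 \cdot \frac{1}{18} = \frac{8}{9} \approx 0.88889$)
$- 47 \left(\left(L - 30\right) + 88\right) - W = - 47 \left(\left(\frac{8}{9} - 30\right) + 88\right) - 35131 = - 47 \left(- \frac{262}{9} + 88\right) - 35131 = \left(-47\right) \frac{530}{9} - 35131 = - \frac{24910}{9} - 35131 = - \frac{341089}{9}$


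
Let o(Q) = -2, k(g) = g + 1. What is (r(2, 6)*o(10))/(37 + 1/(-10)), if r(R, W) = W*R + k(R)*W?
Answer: -200/123 ≈ -1.6260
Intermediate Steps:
k(g) = 1 + g
r(R, W) = R*W + W*(1 + R) (r(R, W) = W*R + (1 + R)*W = R*W + W*(1 + R))
(r(2, 6)*o(10))/(37 + 1/(-10)) = ((6*(1 + 2*2))*(-2))/(37 + 1/(-10)) = ((6*(1 + 4))*(-2))/(37 - 1/10) = ((6*5)*(-2))/(369/10) = (30*(-2))*(10/369) = -60*10/369 = -200/123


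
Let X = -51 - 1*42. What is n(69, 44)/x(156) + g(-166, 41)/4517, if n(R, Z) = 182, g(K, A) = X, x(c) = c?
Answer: 31061/27102 ≈ 1.1461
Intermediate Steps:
X = -93 (X = -51 - 42 = -93)
g(K, A) = -93
n(69, 44)/x(156) + g(-166, 41)/4517 = 182/156 - 93/4517 = 182*(1/156) - 93*1/4517 = 7/6 - 93/4517 = 31061/27102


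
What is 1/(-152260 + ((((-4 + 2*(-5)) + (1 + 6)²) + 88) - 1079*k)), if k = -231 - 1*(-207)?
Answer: -1/126241 ≈ -7.9213e-6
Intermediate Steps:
k = -24 (k = -231 + 207 = -24)
1/(-152260 + ((((-4 + 2*(-5)) + (1 + 6)²) + 88) - 1079*k)) = 1/(-152260 + ((((-4 + 2*(-5)) + (1 + 6)²) + 88) - 1079*(-24))) = 1/(-152260 + ((((-4 - 10) + 7²) + 88) + 25896)) = 1/(-152260 + (((-14 + 49) + 88) + 25896)) = 1/(-152260 + ((35 + 88) + 25896)) = 1/(-152260 + (123 + 25896)) = 1/(-152260 + 26019) = 1/(-126241) = -1/126241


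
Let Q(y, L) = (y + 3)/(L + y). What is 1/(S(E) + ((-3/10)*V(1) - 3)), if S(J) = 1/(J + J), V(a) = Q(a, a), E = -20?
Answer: -8/29 ≈ -0.27586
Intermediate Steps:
Q(y, L) = (3 + y)/(L + y)
V(a) = (3 + a)/(2*a) (V(a) = (3 + a)/(a + a) = (3 + a)/((2*a)) = (1/(2*a))*(3 + a) = (3 + a)/(2*a))
S(J) = 1/(2*J)
1/(S(E) + ((-3/10)*V(1) - 3)) = 1/((1/2)/(-20) + ((-3/10)*((1/2)*(3 + 1)/1) - 3)) = 1/((1/2)*(-1/20) + ((-3*1/10)*((1/2)*1*4) - 3)) = 1/(-1/40 + (-3/10*2 - 3)) = 1/(-1/40 + (-3/5 - 3)) = 1/(-1/40 - 18/5) = 1/(-29/8) = -8/29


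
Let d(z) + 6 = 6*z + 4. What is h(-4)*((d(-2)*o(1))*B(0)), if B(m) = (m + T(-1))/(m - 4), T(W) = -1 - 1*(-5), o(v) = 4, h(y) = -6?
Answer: -336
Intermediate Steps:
T(W) = 4 (T(W) = -1 + 5 = 4)
B(m) = (4 + m)/(-4 + m) (B(m) = (m + 4)/(m - 4) = (4 + m)/(-4 + m))
d(z) = -2 + 6*z (d(z) = -6 + (6*z + 4) = -6 + (4 + 6*z) = -2 + 6*z)
h(-4)*((d(-2)*o(1))*B(0)) = -6*(-2 + 6*(-2))*4*(4 + 0)/(-4 + 0) = -6*(-2 - 12)*4*4/(-4) = -6*(-14*4)*(-1/4*4) = -(-336)*(-1) = -6*56 = -336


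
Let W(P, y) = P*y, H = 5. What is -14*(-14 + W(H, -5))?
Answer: 546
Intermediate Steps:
-14*(-14 + W(H, -5)) = -14*(-14 + 5*(-5)) = -14*(-14 - 25) = -14*(-39) = 546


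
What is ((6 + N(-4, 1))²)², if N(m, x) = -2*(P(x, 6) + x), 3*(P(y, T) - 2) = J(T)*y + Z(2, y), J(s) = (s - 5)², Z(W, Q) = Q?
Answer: 256/81 ≈ 3.1605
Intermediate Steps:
J(s) = (-5 + s)²
P(y, T) = 2 + y/3 + y*(-5 + T)²/3 (P(y, T) = 2 + ((-5 + T)²*y + y)/3 = 2 + (y*(-5 + T)² + y)/3 = 2 + (y + y*(-5 + T)²)/3 = 2 + (y/3 + y*(-5 + T)²/3) = 2 + y/3 + y*(-5 + T)²/3)
N(m, x) = -4 - 10*x/3 (N(m, x) = -2*((2 + x/3 + x*(-5 + 6)²/3) + x) = -2*((2 + x/3 + (⅓)*x*1²) + x) = -2*((2 + x/3 + (⅓)*x*1) + x) = -2*((2 + x/3 + x/3) + x) = -2*((2 + 2*x/3) + x) = -2*(2 + 5*x/3) = -4 - 10*x/3)
((6 + N(-4, 1))²)² = ((6 + (-4 - 10/3*1))²)² = ((6 + (-4 - 10/3))²)² = ((6 - 22/3)²)² = ((-4/3)²)² = (16/9)² = 256/81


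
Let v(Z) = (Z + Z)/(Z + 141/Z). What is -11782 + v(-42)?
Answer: -7480394/635 ≈ -11780.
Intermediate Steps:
v(Z) = 2*Z/(Z + 141/Z) (v(Z) = (2*Z)/(Z + 141/Z) = 2*Z/(Z + 141/Z))
-11782 + v(-42) = -11782 + 2*(-42)²/(141 + (-42)²) = -11782 + 2*1764/(141 + 1764) = -11782 + 2*1764/1905 = -11782 + 2*1764*(1/1905) = -11782 + 1176/635 = -7480394/635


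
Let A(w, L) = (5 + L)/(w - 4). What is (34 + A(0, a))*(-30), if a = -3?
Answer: -1005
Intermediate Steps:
A(w, L) = (5 + L)/(-4 + w)
(34 + A(0, a))*(-30) = (34 + (5 - 3)/(-4 + 0))*(-30) = (34 + 2/(-4))*(-30) = (34 - 1/4*2)*(-30) = (34 - 1/2)*(-30) = (67/2)*(-30) = -1005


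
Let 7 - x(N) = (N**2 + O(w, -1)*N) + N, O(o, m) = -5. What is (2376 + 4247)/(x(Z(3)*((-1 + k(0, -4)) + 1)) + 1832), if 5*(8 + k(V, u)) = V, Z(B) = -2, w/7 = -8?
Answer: 6623/1647 ≈ 4.0212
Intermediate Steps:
w = -56 (w = 7*(-8) = -56)
k(V, u) = -8 + V/5
x(N) = 7 - N**2 + 4*N (x(N) = 7 - ((N**2 - 5*N) + N) = 7 - (N**2 - 4*N) = 7 + (-N**2 + 4*N) = 7 - N**2 + 4*N)
(2376 + 4247)/(x(Z(3)*((-1 + k(0, -4)) + 1)) + 1832) = (2376 + 4247)/((7 - (-2*((-1 + (-8 + (1/5)*0)) + 1))**2 + 4*(-2*((-1 + (-8 + (1/5)*0)) + 1))) + 1832) = 6623/((7 - (-2*((-1 + (-8 + 0)) + 1))**2 + 4*(-2*((-1 + (-8 + 0)) + 1))) + 1832) = 6623/((7 - (-2*((-1 - 8) + 1))**2 + 4*(-2*((-1 - 8) + 1))) + 1832) = 6623/((7 - (-2*(-9 + 1))**2 + 4*(-2*(-9 + 1))) + 1832) = 6623/((7 - (-2*(-8))**2 + 4*(-2*(-8))) + 1832) = 6623/((7 - 1*16**2 + 4*16) + 1832) = 6623/((7 - 1*256 + 64) + 1832) = 6623/((7 - 256 + 64) + 1832) = 6623/(-185 + 1832) = 6623/1647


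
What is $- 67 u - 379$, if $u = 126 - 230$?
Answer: $6589$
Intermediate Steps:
$u = -104$
$- 67 u - 379 = \left(-67\right) \left(-104\right) - 379 = 6968 - 379 = 6589$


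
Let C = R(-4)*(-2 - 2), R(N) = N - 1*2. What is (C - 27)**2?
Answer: 9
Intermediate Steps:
R(N) = -2 + N (R(N) = N - 2 = -2 + N)
C = 24 (C = (-2 - 4)*(-2 - 2) = -6*(-4) = 24)
(C - 27)**2 = (24 - 27)**2 = (-3)**2 = 9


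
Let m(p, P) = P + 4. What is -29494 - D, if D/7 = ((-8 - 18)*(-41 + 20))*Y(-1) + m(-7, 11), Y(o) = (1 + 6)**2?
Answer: -216877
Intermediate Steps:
m(p, P) = 4 + P
Y(o) = 49 (Y(o) = 7**2 = 49)
D = 187383 (D = 7*(((-8 - 18)*(-41 + 20))*49 + (4 + 11)) = 7*(-26*(-21)*49 + 15) = 7*(546*49 + 15) = 7*(26754 + 15) = 7*26769 = 187383)
-29494 - D = -29494 - 1*187383 = -29494 - 187383 = -216877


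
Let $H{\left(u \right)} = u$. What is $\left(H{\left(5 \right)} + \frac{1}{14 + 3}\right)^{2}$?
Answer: $\frac{7396}{289} \approx 25.592$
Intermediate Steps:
$\left(H{\left(5 \right)} + \frac{1}{14 + 3}\right)^{2} = \left(5 + \frac{1}{14 + 3}\right)^{2} = \left(5 + \frac{1}{17}\right)^{2} = \left(\frac{86}{17}\right)^{2} = \frac{7396}{289}$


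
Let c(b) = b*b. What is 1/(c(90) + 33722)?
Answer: 1/41822 ≈ 2.3911e-5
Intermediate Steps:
c(b) = b²
1/(c(90) + 33722) = 1/(90² + 33722) = 1/(8100 + 33722) = 1/41822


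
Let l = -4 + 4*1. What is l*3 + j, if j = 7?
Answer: 7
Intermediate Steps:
l = 0 (l = -4 + 4 = 0)
l*3 + j = 0*3 + 7 = 0 + 7 = 7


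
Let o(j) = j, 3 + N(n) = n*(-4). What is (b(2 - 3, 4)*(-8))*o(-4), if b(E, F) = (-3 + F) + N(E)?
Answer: 64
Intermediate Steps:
N(n) = -3 - 4*n (N(n) = -3 + n*(-4) = -3 - 4*n)
b(E, F) = -6 + F - 4*E (b(E, F) = (-3 + F) + (-3 - 4*E) = -6 + F - 4*E)
(b(2 - 3, 4)*(-8))*o(-4) = ((-6 + 4 - 4*(2 - 3))*(-8))*(-4) = ((-6 + 4 - 4*(-1))*(-8))*(-4) = ((-6 + 4 + 4)*(-8))*(-4) = (2*(-8))*(-4) = -16*(-4) = 64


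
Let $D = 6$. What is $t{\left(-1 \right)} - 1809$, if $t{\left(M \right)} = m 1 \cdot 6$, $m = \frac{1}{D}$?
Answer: $-1808$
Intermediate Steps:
$m = \frac{1}{6} \approx 0.16667$
$t{\left(M \right)} = 1$ ($t{\left(M \right)} = \frac{1}{6} \cdot 1 \cdot 6 = \frac{1}{6} \cdot 6 = 1$)
$t{\left(-1 \right)} - 1809 = 1 - 1809 = -1808$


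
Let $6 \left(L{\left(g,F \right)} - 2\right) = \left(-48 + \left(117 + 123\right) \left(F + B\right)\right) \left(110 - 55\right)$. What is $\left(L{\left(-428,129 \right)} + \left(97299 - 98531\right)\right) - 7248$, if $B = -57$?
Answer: $149482$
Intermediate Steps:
$L{\left(g,F \right)} = -125838 + 2200 F$ ($L{\left(g,F \right)} = 2 + \frac{\left(-48 + \left(117 + 123\right) \left(F - 57\right)\right) \left(110 - 55\right)}{6} = 2 + \frac{\left(-48 + 240 \left(-57 + F\right)\right) 55}{6} = 2 + \frac{\left(-48 + \left(-13680 + 240 F\right)\right) 55}{6} = 2 + \frac{\left(-13728 + 240 F\right) 55}{6} = 2 + \frac{-755040 + 13200 F}{6} = 2 + \left(-125840 + 2200 F\right) = -125838 + 2200 F$)
$\left(L{\left(-428,129 \right)} + \left(97299 - 98531\right)\right) - 7248 = \left(\left(-125838 + 2200 \cdot 129\right) + \left(97299 - 98531\right)\right) - 7248 = \left(\left(-125838 + 283800\right) + \left(97299 - 98531\right)\right) - 7248 = \left(157962 - 1232\right) - 7248 = 156730 - 7248 = 149482$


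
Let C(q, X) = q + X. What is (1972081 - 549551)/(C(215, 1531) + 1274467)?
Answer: 1422530/1276213 ≈ 1.1146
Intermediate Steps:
C(q, X) = X + q
(1972081 - 549551)/(C(215, 1531) + 1274467) = (1972081 - 549551)/((1531 + 215) + 1274467) = 1422530/(1746 + 1274467) = 1422530/1276213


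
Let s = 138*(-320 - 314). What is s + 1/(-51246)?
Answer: -4483615033/51246 ≈ -87492.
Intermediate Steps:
s = -87492 (s = 138*(-634) = -87492)
s + 1/(-51246) = -87492 + 1/(-51246) = -87492 - 1/51246 = -4483615033/51246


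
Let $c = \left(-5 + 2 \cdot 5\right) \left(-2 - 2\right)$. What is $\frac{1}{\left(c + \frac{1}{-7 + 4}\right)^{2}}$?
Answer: $\frac{9}{3721} \approx 0.0024187$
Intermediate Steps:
$c = -20$ ($c = \left(-5 + 10\right) \left(-4\right) = 5 \left(-4\right) = -20$)
$\frac{1}{\left(c + \frac{1}{-7 + 4}\right)^{2}} = \frac{1}{\left(-20 + \frac{1}{-7 + 4}\right)^{2}} = \frac{1}{\left(-20 + \frac{1}{-3}\right)^{2}} = \frac{1}{\left(-20 - \frac{1}{3}\right)^{2}} = \frac{1}{\left(- \frac{61}{3}\right)^{2}} = \frac{1}{\frac{3721}{9}} = \frac{9}{3721}$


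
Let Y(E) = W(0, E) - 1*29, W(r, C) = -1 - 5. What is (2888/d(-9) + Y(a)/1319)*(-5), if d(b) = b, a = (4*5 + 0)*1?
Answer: 19047935/11871 ≈ 1604.6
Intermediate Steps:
a = 20 (a = (20 + 0)*1 = 20*1 = 20)
W(r, C) = -6
Y(E) = -35 (Y(E) = -6 - 1*29 = -6 - 29 = -35)
(2888/d(-9) + Y(a)/1319)*(-5) = (2888/(-9) - 35/1319)*(-5) = (2888*(-⅑) - 35*1/1319)*(-5) = (-2888/9 - 35/1319)*(-5) = -3809587/11871*(-5) = 19047935/11871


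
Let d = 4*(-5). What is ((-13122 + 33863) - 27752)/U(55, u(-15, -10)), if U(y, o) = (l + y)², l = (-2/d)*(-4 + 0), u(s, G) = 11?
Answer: -19475/8281 ≈ -2.3518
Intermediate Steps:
d = -20
l = -⅖ (l = (-2/(-20))*(-4 + 0) = -2*(-1/20)*(-4) = (⅒)*(-4) = -⅖ ≈ -0.40000)
U(y, o) = (-⅖ + y)²
((-13122 + 33863) - 27752)/U(55, u(-15, -10)) = ((-13122 + 33863) - 27752)/(((-2 + 5*55)²/25)) = (20741 - 27752)/(((-2 + 275)²/25)) = -7011/((1/25)*273²) = -7011/((1/25)*74529) = -7011/74529/25 = -7011*25/74529 = -19475/8281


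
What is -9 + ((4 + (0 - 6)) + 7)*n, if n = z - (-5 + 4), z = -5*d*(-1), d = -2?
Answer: -54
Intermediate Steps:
z = -10 (z = -5*(-2)*(-1) = 10*(-1) = -10)
n = -9 (n = -10 - (-5 + 4) = -10 - 1*(-1) = -10 + 1 = -9)
-9 + ((4 + (0 - 6)) + 7)*n = -9 + ((4 + (0 - 6)) + 7)*(-9) = -9 + ((4 - 6) + 7)*(-9) = -9 + (-2 + 7)*(-9) = -9 + 5*(-9) = -9 - 45 = -54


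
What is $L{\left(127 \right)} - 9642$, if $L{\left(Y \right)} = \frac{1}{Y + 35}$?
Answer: $- \frac{1562003}{162} \approx -9642.0$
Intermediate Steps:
$L{\left(Y \right)} = \frac{1}{35 + Y}$
$L{\left(127 \right)} - 9642 = \frac{1}{35 + 127} - 9642 = \frac{1}{162} - 9642 = - \frac{1562003}{162}$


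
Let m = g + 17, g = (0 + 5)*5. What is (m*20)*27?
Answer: 22680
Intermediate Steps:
g = 25 (g = 5*5 = 25)
m = 42 (m = 25 + 17 = 42)
(m*20)*27 = (42*20)*27 = 840*27 = 22680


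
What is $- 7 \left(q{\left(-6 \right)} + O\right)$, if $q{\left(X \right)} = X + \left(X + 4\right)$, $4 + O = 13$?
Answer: $-7$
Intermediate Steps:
$O = 9$ ($O = -4 + 13 = 9$)
$q{\left(X \right)} = 4 + 2 X$ ($q{\left(X \right)} = X + \left(4 + X\right) = 4 + 2 X$)
$- 7 \left(q{\left(-6 \right)} + O\right) = - 7 \left(\left(4 + 2 \left(-6\right)\right) + 9\right) = - 7 \left(\left(4 - 12\right) + 9\right) = - 7 \left(-8 + 9\right) = \left(-7\right) 1 = -7$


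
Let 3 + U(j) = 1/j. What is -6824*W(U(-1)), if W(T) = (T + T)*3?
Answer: 163776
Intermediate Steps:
U(j) = -3 + 1/j
W(T) = 6*T (W(T) = (2*T)*3 = 6*T)
-6824*W(U(-1)) = -40944*(-3 + 1/(-1)) = -40944*(-3 - 1) = -40944*(-4) = -6824*(-24) = 163776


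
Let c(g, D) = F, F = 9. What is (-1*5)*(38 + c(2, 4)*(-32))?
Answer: 1250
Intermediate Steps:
c(g, D) = 9
(-1*5)*(38 + c(2, 4)*(-32)) = (-1*5)*(38 + 9*(-32)) = -5*(38 - 288) = -5*(-250) = 1250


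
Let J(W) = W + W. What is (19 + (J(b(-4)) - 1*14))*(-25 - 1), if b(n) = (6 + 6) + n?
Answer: -546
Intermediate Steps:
b(n) = 12 + n
J(W) = 2*W
(19 + (J(b(-4)) - 1*14))*(-25 - 1) = (19 + (2*(12 - 4) - 1*14))*(-25 - 1) = (19 + (2*8 - 14))*(-26) = (19 + (16 - 14))*(-26) = (19 + 2)*(-26) = 21*(-26) = -546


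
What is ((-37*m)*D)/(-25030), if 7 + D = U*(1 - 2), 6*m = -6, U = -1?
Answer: 111/12515 ≈ 0.0088693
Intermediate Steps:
m = -1 (m = (⅙)*(-6) = -1)
D = -6 (D = -7 - (1 - 2) = -7 - 1*(-1) = -7 + 1 = -6)
((-37*m)*D)/(-25030) = (-37*(-1)*(-6))/(-25030) = (37*(-6))*(-1/25030) = -222*(-1/25030) = 111/12515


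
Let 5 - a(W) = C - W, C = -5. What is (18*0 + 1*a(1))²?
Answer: 121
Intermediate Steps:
a(W) = 10 + W (a(W) = 5 - (-5 - W) = 5 + (5 + W) = 10 + W)
(18*0 + 1*a(1))² = (18*0 + 1*(10 + 1))² = (0 + 1*11)² = (0 + 11)² = 11² = 121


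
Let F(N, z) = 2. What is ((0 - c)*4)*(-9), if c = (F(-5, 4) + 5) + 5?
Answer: 432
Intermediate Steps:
c = 12 (c = (2 + 5) + 5 = 7 + 5 = 12)
((0 - c)*4)*(-9) = ((0 - 1*12)*4)*(-9) = ((0 - 12)*4)*(-9) = -12*4*(-9) = -48*(-9) = 432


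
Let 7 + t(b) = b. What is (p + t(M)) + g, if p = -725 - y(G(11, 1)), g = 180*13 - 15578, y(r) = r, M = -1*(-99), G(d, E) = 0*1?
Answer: -13871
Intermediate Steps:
G(d, E) = 0
M = 99
t(b) = -7 + b
g = -13238 (g = 2340 - 15578 = -13238)
p = -725 (p = -725 - 1*0 = -725 + 0 = -725)
(p + t(M)) + g = (-725 + (-7 + 99)) - 13238 = (-725 + 92) - 13238 = -633 - 13238 = -13871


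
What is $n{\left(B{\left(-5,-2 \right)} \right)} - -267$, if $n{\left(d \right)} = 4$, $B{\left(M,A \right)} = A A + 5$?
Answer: $271$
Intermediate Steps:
$B{\left(M,A \right)} = 5 + A^{2}$ ($B{\left(M,A \right)} = A^{2} + 5 = 5 + A^{2}$)
$n{\left(B{\left(-5,-2 \right)} \right)} - -267 = 4 - -267 = 4 + 267 = 271$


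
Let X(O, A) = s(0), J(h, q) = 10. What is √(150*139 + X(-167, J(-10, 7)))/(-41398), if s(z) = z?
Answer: -5*√834/41398 ≈ -0.0034880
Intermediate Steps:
X(O, A) = 0
√(150*139 + X(-167, J(-10, 7)))/(-41398) = √(150*139 + 0)/(-41398) = √(20850 + 0)*(-1/41398) = √20850*(-1/41398) = (5*√834)*(-1/41398) = -5*√834/41398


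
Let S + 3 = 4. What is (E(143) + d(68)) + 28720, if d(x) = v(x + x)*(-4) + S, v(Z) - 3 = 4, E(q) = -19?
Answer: 28674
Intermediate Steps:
S = 1 (S = -3 + 4 = 1)
v(Z) = 7 (v(Z) = 3 + 4 = 7)
d(x) = -27 (d(x) = 7*(-4) + 1 = -28 + 1 = -27)
(E(143) + d(68)) + 28720 = (-19 - 27) + 28720 = -46 + 28720 = 28674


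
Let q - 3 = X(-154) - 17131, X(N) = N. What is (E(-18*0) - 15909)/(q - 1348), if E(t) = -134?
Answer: 16043/18630 ≈ 0.86114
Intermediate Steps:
q = -17282 (q = 3 + (-154 - 17131) = 3 - 17285 = -17282)
(E(-18*0) - 15909)/(q - 1348) = (-134 - 15909)/(-17282 - 1348) = -16043/(-18630) = -16043*(-1/18630) = 16043/18630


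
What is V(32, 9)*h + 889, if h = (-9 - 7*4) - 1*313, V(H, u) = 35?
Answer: -11361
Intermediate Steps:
h = -350 (h = (-9 - 28) - 313 = -37 - 313 = -350)
V(32, 9)*h + 889 = 35*(-350) + 889 = -12250 + 889 = -11361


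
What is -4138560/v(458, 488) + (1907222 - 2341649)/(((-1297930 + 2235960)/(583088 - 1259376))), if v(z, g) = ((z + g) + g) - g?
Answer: 68512648530624/221844095 ≈ 3.0883e+5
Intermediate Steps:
v(z, g) = g + z (v(z, g) = ((g + z) + g) - g = (z + 2*g) - g = g + z)
-4138560/v(458, 488) + (1907222 - 2341649)/(((-1297930 + 2235960)/(583088 - 1259376))) = -4138560/(488 + 458) + (1907222 - 2341649)/(((-1297930 + 2235960)/(583088 - 1259376))) = -4138560/946 - 434427/(938030/(-676288)) = -4138560*1/946 - 434427/(938030*(-1/676288)) = -2069280/473 - 434427/(-469015/338144) = -2069280/473 - 434427*(-338144/469015) = -2069280/473 + 146898883488/469015 = 68512648530624/221844095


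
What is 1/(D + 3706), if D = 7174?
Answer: 1/10880 ≈ 9.1912e-5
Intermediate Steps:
1/(D + 3706) = 1/(7174 + 3706) = 1/10880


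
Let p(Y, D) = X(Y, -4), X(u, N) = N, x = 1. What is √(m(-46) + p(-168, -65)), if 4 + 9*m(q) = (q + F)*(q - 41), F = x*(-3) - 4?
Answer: √4571/3 ≈ 22.536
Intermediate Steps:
F = -7 (F = 1*(-3) - 4 = -3 - 4 = -7)
p(Y, D) = -4
m(q) = -4/9 + (-41 + q)*(-7 + q)/9 (m(q) = -4/9 + ((q - 7)*(q - 41))/9 = -4/9 + ((-7 + q)*(-41 + q))/9 = -4/9 + ((-41 + q)*(-7 + q))/9 = -4/9 + (-41 + q)*(-7 + q)/9)
√(m(-46) + p(-168, -65)) = √((283/9 - 16/3*(-46) + (⅑)*(-46)²) - 4) = √((283/9 + 736/3 + (⅑)*2116) - 4) = √((283/9 + 736/3 + 2116/9) - 4) = √(4607/9 - 4) = √(4571/9) = √4571/3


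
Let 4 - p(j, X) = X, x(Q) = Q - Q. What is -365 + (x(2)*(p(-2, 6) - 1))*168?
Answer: -365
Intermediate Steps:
x(Q) = 0
p(j, X) = 4 - X
-365 + (x(2)*(p(-2, 6) - 1))*168 = -365 + (0*((4 - 1*6) - 1))*168 = -365 + (0*((4 - 6) - 1))*168 = -365 + (0*(-2 - 1))*168 = -365 + (0*(-3))*168 = -365 + 0*168 = -365 + 0 = -365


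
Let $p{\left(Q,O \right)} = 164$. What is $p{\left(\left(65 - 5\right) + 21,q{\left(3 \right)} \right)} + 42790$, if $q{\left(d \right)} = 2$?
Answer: $42954$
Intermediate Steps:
$p{\left(\left(65 - 5\right) + 21,q{\left(3 \right)} \right)} + 42790 = 164 + 42790 = 42954$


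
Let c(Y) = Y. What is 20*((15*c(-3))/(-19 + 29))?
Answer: -90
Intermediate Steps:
20*((15*c(-3))/(-19 + 29)) = 20*((15*(-3))/(-19 + 29)) = 20*(-45/10) = 20*(-45*⅒) = 20*(-9/2) = -90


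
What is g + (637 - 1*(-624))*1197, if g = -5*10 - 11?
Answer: 1509356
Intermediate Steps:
g = -61 (g = -50 - 11 = -61)
g + (637 - 1*(-624))*1197 = -61 + (637 - 1*(-624))*1197 = -61 + (637 + 624)*1197 = -61 + 1261*1197 = -61 + 1509417 = 1509356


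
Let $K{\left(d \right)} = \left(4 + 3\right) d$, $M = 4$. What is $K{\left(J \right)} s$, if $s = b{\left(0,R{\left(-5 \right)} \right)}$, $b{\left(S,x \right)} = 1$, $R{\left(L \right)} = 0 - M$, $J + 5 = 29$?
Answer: $168$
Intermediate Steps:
$J = 24$ ($J = -5 + 29 = 24$)
$K{\left(d \right)} = 7 d$
$R{\left(L \right)} = -4$ ($R{\left(L \right)} = 0 - 4 = -4$)
$s = 1$
$K{\left(J \right)} s = 7 \cdot 24 \cdot 1 = 168 \cdot 1 = 168$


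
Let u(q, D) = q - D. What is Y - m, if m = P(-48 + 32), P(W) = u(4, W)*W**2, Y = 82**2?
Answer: 1604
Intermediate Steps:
Y = 6724
P(W) = W**2*(4 - W) (P(W) = (4 - W)*W**2 = W**2*(4 - W))
m = 5120 (m = (-48 + 32)**2*(4 - (-48 + 32)) = (-16)**2*(4 - 1*(-16)) = 256*(4 + 16) = 256*20 = 5120)
Y - m = 6724 - 1*5120 = 6724 - 5120 = 1604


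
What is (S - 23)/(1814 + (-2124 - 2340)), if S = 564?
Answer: -541/2650 ≈ -0.20415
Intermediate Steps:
(S - 23)/(1814 + (-2124 - 2340)) = (564 - 23)/(1814 + (-2124 - 2340)) = 541/(1814 - 4464) = 541/(-2650) = 541*(-1/2650) = -541/2650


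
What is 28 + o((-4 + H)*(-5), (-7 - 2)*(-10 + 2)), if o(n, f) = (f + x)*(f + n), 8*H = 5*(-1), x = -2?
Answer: 26747/4 ≈ 6686.8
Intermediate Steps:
H = -5/8 (H = (5*(-1))/8 = (⅛)*(-5) = -5/8 ≈ -0.62500)
o(n, f) = (-2 + f)*(f + n) (o(n, f) = (f - 2)*(f + n) = (-2 + f)*(f + n))
28 + o((-4 + H)*(-5), (-7 - 2)*(-10 + 2)) = 28 + (((-7 - 2)*(-10 + 2))² - 2*(-7 - 2)*(-10 + 2) - 2*(-4 - 5/8)*(-5) + ((-7 - 2)*(-10 + 2))*((-4 - 5/8)*(-5))) = 28 + ((-9*(-8))² - (-18)*(-8) - (-37)*(-5)/4 + (-9*(-8))*(-37/8*(-5))) = 28 + (72² - 2*72 - 2*185/8 + 72*(185/8)) = 28 + (5184 - 144 - 185/4 + 1665) = 28 + 26635/4 = 26747/4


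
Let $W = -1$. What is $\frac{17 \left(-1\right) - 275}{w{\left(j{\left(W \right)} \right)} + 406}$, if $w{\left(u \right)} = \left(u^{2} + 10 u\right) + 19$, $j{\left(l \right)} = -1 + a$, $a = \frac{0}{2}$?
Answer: $- \frac{73}{104} \approx -0.70192$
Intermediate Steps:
$a = 0$ ($a = 0 \cdot \frac{1}{2} = 0$)
$j{\left(l \right)} = -1$ ($j{\left(l \right)} = -1 + 0 = -1$)
$w{\left(u \right)} = 19 + u^{2} + 10 u$
$\frac{17 \left(-1\right) - 275}{w{\left(j{\left(W \right)} \right)} + 406} = \frac{17 \left(-1\right) - 275}{\left(19 + \left(-1\right)^{2} + 10 \left(-1\right)\right) + 406} = \frac{-17 - 275}{\left(19 + 1 - 10\right) + 406} = - \frac{292}{10 + 406} = - \frac{292}{416} = \left(-292\right) \frac{1}{416} = - \frac{73}{104}$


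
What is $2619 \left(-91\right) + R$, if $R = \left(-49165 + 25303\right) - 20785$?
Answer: $-282976$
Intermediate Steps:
$R = -44647$ ($R = -23862 - 20785 = -44647$)
$2619 \left(-91\right) + R = 2619 \left(-91\right) - 44647 = -238329 - 44647 = -282976$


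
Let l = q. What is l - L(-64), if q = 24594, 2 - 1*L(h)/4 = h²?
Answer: 40970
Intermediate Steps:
L(h) = 8 - 4*h²
l = 24594
l - L(-64) = 24594 - (8 - 4*(-64)²) = 24594 - (8 - 4*4096) = 24594 - (8 - 16384) = 24594 - 1*(-16376) = 24594 + 16376 = 40970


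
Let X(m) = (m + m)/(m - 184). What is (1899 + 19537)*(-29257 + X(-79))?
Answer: -164937865788/263 ≈ -6.2714e+8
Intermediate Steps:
X(m) = 2*m/(-184 + m) (X(m) = (2*m)/(-184 + m) = 2*m/(-184 + m))
(1899 + 19537)*(-29257 + X(-79)) = (1899 + 19537)*(-29257 + 2*(-79)/(-184 - 79)) = 21436*(-29257 + 2*(-79)/(-263)) = 21436*(-29257 + 2*(-79)*(-1/263)) = 21436*(-29257 + 158/263) = 21436*(-7694433/263) = -164937865788/263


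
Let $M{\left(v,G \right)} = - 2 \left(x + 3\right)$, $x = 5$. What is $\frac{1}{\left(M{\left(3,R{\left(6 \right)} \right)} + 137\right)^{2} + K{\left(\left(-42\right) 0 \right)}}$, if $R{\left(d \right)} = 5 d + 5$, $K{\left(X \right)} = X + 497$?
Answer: $\frac{1}{15138} \approx 6.6059 \cdot 10^{-5}$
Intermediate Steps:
$K{\left(X \right)} = 497 + X$
$R{\left(d \right)} = 5 + 5 d$
$M{\left(v,G \right)} = -16$ ($M{\left(v,G \right)} = - 2 \left(5 + 3\right) = \left(-2\right) 8 = -16$)
$\frac{1}{\left(M{\left(3,R{\left(6 \right)} \right)} + 137\right)^{2} + K{\left(\left(-42\right) 0 \right)}} = \frac{1}{\left(-16 + 137\right)^{2} + \left(497 - 0\right)} = \frac{1}{121^{2} + \left(497 + 0\right)} = \frac{1}{14641 + 497} = \frac{1}{15138}$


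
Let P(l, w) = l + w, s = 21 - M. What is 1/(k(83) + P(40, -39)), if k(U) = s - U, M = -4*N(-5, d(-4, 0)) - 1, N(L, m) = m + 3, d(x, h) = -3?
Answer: -1/60 ≈ -0.016667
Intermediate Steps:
N(L, m) = 3 + m
M = -1 (M = -4*(3 - 3) - 1 = -4*0 - 1 = 0 - 1 = -1)
s = 22 (s = 21 - 1*(-1) = 21 + 1 = 22)
k(U) = 22 - U
1/(k(83) + P(40, -39)) = 1/((22 - 1*83) + (40 - 39)) = 1/((22 - 83) + 1) = 1/(-61 + 1) = 1/(-60) = -1/60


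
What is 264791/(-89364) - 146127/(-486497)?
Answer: -10523775809/3952301628 ≈ -2.6627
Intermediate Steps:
264791/(-89364) - 146127/(-486497) = 264791*(-1/89364) - 146127*(-1/486497) = -264791/89364 + 146127/486497 = -10523775809/3952301628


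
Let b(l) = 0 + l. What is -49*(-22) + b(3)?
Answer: 1081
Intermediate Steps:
b(l) = l
-49*(-22) + b(3) = -49*(-22) + 3 = 1078 + 3 = 1081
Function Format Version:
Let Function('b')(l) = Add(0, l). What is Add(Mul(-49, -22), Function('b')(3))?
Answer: 1081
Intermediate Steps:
Function('b')(l) = l
Add(Mul(-49, -22), Function('b')(3)) = Add(Mul(-49, -22), 3) = Add(1078, 3) = 1081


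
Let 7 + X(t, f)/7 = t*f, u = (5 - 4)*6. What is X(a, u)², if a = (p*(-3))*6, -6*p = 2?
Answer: 41209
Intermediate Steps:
p = -⅓ (p = -⅙*2 = -⅓ ≈ -0.33333)
a = 6 (a = -⅓*(-3)*6 = 1*6 = 6)
u = 6 (u = 1*6 = 6)
X(t, f) = -49 + 7*f*t (X(t, f) = -49 + 7*(t*f) = -49 + 7*(f*t) = -49 + 7*f*t)
X(a, u)² = (-49 + 7*6*6)² = (-49 + 252)² = 203² = 41209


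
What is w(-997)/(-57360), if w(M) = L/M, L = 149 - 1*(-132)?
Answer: 281/57187920 ≈ 4.9136e-6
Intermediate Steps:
L = 281 (L = 149 + 132 = 281)
w(M) = 281/M
w(-997)/(-57360) = (281/(-997))/(-57360) = (281*(-1/997))*(-1/57360) = -281/997*(-1/57360) = 281/57187920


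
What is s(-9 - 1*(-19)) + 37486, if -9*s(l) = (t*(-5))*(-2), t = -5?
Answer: 337424/9 ≈ 37492.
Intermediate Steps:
s(l) = 50/9 (s(l) = -(-5*(-5))*(-2)/9 = -25*(-2)/9 = -1/9*(-50) = 50/9)
s(-9 - 1*(-19)) + 37486 = 50/9 + 37486 = 337424/9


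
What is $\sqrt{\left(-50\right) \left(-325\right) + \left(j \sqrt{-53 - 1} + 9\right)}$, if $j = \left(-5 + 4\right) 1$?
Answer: $\sqrt{16259 - 3 i \sqrt{6}} \approx 127.51 - 0.0288 i$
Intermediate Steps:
$j = -1$ ($j = \left(-1\right) 1 = -1$)
$\sqrt{\left(-50\right) \left(-325\right) + \left(j \sqrt{-53 - 1} + 9\right)} = \sqrt{\left(-50\right) \left(-325\right) + \left(- \sqrt{-53 - 1} + 9\right)} = \sqrt{16250 + \left(- \sqrt{-54} + 9\right)} = \sqrt{16250 + \left(- 3 i \sqrt{6} + 9\right)} = \sqrt{16250 + \left(9 - 3 i \sqrt{6}\right)} = \sqrt{16259 - 3 i \sqrt{6}}$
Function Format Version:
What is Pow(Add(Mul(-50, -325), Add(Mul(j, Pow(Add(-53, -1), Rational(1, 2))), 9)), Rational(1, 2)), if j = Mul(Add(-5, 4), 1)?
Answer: Pow(Add(16259, Mul(-3, I, Pow(6, Rational(1, 2)))), Rational(1, 2)) ≈ Add(127.51, Mul(-0.0288, I))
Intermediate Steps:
j = -1 (j = Mul(-1, 1) = -1)
Pow(Add(Mul(-50, -325), Add(Mul(j, Pow(Add(-53, -1), Rational(1, 2))), 9)), Rational(1, 2)) = Pow(Add(Mul(-50, -325), Add(Mul(-1, Pow(Add(-53, -1), Rational(1, 2))), 9)), Rational(1, 2)) = Pow(Add(16250, Add(Mul(-1, Pow(-54, Rational(1, 2))), 9)), Rational(1, 2)) = Pow(Add(16250, Add(Mul(-1, Mul(3, I, Pow(6, Rational(1, 2)))), 9)), Rational(1, 2)) = Pow(Add(16250, Add(Mul(-3, I, Pow(6, Rational(1, 2))), 9)), Rational(1, 2)) = Pow(Add(16250, Add(9, Mul(-3, I, Pow(6, Rational(1, 2))))), Rational(1, 2)) = Pow(Add(16259, Mul(-3, I, Pow(6, Rational(1, 2)))), Rational(1, 2))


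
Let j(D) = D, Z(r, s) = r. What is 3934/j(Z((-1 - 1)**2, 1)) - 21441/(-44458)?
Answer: 21872942/22229 ≈ 983.98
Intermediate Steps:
3934/j(Z((-1 - 1)**2, 1)) - 21441/(-44458) = 3934/((-1 - 1)**2) - 21441/(-44458) = 3934/((-2)**2) - 21441*(-1/44458) = 3934/4 + 21441/44458 = 3934*(1/4) + 21441/44458 = 1967/2 + 21441/44458 = 21872942/22229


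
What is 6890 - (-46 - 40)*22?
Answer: 8782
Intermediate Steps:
6890 - (-46 - 40)*22 = 6890 - (-86)*22 = 6890 - 1*(-1892) = 6890 + 1892 = 8782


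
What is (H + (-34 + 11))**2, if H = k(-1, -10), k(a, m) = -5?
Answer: 784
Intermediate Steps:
H = -5
(H + (-34 + 11))**2 = (-5 + (-34 + 11))**2 = (-5 - 23)**2 = (-28)**2 = 784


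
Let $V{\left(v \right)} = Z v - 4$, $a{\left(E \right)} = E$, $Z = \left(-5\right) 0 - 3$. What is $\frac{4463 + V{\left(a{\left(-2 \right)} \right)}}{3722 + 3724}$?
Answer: $\frac{4465}{7446} \approx 0.59965$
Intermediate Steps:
$Z = -3$ ($Z = 0 - 3 = -3$)
$V{\left(v \right)} = -4 - 3 v$ ($V{\left(v \right)} = - 3 v - 4 = -4 - 3 v$)
$\frac{4463 + V{\left(a{\left(-2 \right)} \right)}}{3722 + 3724} = \frac{4463 - -2}{3722 + 3724} = \frac{4463 + \left(-4 + 6\right)}{7446} = \left(4463 + 2\right) \frac{1}{7446} = 4465 \cdot \frac{1}{7446} = \frac{4465}{7446}$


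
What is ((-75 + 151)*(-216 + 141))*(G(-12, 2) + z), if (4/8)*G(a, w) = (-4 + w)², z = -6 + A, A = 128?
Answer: -741000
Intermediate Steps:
z = 122 (z = -6 + 128 = 122)
G(a, w) = 2*(-4 + w)²
((-75 + 151)*(-216 + 141))*(G(-12, 2) + z) = ((-75 + 151)*(-216 + 141))*(2*(-4 + 2)² + 122) = (76*(-75))*(2*(-2)² + 122) = -5700*(2*4 + 122) = -5700*(8 + 122) = -5700*130 = -741000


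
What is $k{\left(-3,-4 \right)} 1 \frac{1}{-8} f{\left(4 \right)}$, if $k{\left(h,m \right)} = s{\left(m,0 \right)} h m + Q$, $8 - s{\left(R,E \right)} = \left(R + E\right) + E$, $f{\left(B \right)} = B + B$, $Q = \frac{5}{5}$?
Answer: $-145$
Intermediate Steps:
$Q = 1$ ($Q = 5 \cdot \frac{1}{5} = 1$)
$f{\left(B \right)} = 2 B$
$s{\left(R,E \right)} = 8 - R - 2 E$ ($s{\left(R,E \right)} = 8 - \left(\left(R + E\right) + E\right) = 8 - \left(\left(E + R\right) + E\right) = 8 - \left(R + 2 E\right) = 8 - R - 2 E$)
$k{\left(h,m \right)} = 1 + h m \left(8 - m\right)$ ($k{\left(h,m \right)} = \left(8 - m - 0\right) h m + 1 = \left(8 - m + 0\right) h m + 1 = \left(8 - m\right) h m + 1 = h \left(8 - m\right) m + 1 = h m \left(8 - m\right) + 1 = 1 + h m \left(8 - m\right)$)
$k{\left(-3,-4 \right)} 1 \frac{1}{-8} f{\left(4 \right)} = \left(1 - \left(-3\right) \left(-4\right) \left(-8 - 4\right)\right) 1 \frac{1}{-8} \cdot 2 \cdot 4 = \left(1 - \left(-3\right) \left(-4\right) \left(-12\right)\right) 1 \left(- \frac{1}{8}\right) 8 = \left(1 + 144\right) \left(- \frac{1}{8}\right) 8 = 145 \left(- \frac{1}{8}\right) 8 = \left(- \frac{145}{8}\right) 8 = -145$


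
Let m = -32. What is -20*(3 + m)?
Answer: 580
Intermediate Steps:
-20*(3 + m) = -20*(3 - 32) = -20*(-29) = 580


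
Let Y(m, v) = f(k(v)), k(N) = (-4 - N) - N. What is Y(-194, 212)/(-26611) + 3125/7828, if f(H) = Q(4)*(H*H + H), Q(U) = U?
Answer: -5639296497/208310908 ≈ -27.072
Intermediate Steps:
k(N) = -4 - 2*N
f(H) = 4*H + 4*H² (f(H) = 4*(H*H + H) = 4*(H² + H) = 4*(H + H²) = 4*H + 4*H²)
Y(m, v) = 4*(-4 - 2*v)*(-3 - 2*v) (Y(m, v) = 4*(-4 - 2*v)*(1 + (-4 - 2*v)) = 4*(-4 - 2*v)*(-3 - 2*v))
Y(-194, 212)/(-26611) + 3125/7828 = (8*(2 + 212)*(3 + 2*212))/(-26611) + 3125/7828 = (8*214*(3 + 424))*(-1/26611) + 3125*(1/7828) = (8*214*427)*(-1/26611) + 3125/7828 = 731024*(-1/26611) + 3125/7828 = -731024/26611 + 3125/7828 = -5639296497/208310908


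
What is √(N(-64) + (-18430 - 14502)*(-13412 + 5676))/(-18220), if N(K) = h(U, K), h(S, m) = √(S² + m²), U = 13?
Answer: -√(254761952 + √4265)/18220 ≈ -0.87603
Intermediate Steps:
N(K) = √(169 + K²) (N(K) = √(13² + K²) = √(169 + K²))
√(N(-64) + (-18430 - 14502)*(-13412 + 5676))/(-18220) = √(√(169 + (-64)²) + (-18430 - 14502)*(-13412 + 5676))/(-18220) = √(√(169 + 4096) - 32932*(-7736))*(-1/18220) = √(√4265 + 254761952)*(-1/18220) = √(254761952 + √4265)*(-1/18220) = -√(254761952 + √4265)/18220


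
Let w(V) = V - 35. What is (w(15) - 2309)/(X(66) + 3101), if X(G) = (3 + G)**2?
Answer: -2329/7862 ≈ -0.29624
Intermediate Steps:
w(V) = -35 + V
(w(15) - 2309)/(X(66) + 3101) = ((-35 + 15) - 2309)/((3 + 66)**2 + 3101) = (-20 - 2309)/(69**2 + 3101) = -2329/(4761 + 3101) = -2329/7862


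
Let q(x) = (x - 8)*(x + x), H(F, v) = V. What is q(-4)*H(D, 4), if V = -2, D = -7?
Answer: -192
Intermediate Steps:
H(F, v) = -2
q(x) = 2*x*(-8 + x) (q(x) = (-8 + x)*(2*x) = 2*x*(-8 + x))
q(-4)*H(D, 4) = (2*(-4)*(-8 - 4))*(-2) = (2*(-4)*(-12))*(-2) = 96*(-2) = -192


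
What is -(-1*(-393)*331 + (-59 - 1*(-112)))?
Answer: -130136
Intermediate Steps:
-(-1*(-393)*331 + (-59 - 1*(-112))) = -(393*331 + (-59 + 112)) = -(130083 + 53) = -1*130136 = -130136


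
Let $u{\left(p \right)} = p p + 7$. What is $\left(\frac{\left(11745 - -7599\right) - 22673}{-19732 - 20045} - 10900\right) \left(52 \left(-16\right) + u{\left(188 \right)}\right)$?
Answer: $- \frac{14966263752949}{39777} \approx -3.7625 \cdot 10^{8}$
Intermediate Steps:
$u{\left(p \right)} = 7 + p^{2}$ ($u{\left(p \right)} = p^{2} + 7 = 7 + p^{2}$)
$\left(\frac{\left(11745 - -7599\right) - 22673}{-19732 - 20045} - 10900\right) \left(52 \left(-16\right) + u{\left(188 \right)}\right) = \left(\frac{\left(11745 - -7599\right) - 22673}{-19732 - 20045} - 10900\right) \left(52 \left(-16\right) + \left(7 + 188^{2}\right)\right) = \left(\frac{\left(11745 + 7599\right) - 22673}{-39777} - 10900\right) \left(-832 + \left(7 + 35344\right)\right) = \left(\left(19344 - 22673\right) \left(- \frac{1}{39777}\right) - 10900\right) \left(-832 + 35351\right) = \left(\left(-3329\right) \left(- \frac{1}{39777}\right) - 10900\right) 34519 = \left(\frac{3329}{39777} - 10900\right) 34519 = \left(- \frac{433565971}{39777}\right) 34519 = - \frac{14966263752949}{39777}$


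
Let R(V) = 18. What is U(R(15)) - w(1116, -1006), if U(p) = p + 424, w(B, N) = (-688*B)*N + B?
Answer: -772415522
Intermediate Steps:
w(B, N) = B - 688*B*N (w(B, N) = -688*B*N + B = B - 688*B*N)
U(p) = 424 + p
U(R(15)) - w(1116, -1006) = (424 + 18) - 1116*(1 - 688*(-1006)) = 442 - 1116*(1 + 692128) = 442 - 1116*692129 = 442 - 1*772415964 = 442 - 772415964 = -772415522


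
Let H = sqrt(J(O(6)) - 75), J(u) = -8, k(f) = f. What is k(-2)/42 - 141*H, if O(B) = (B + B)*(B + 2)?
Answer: -1/21 - 141*I*sqrt(83) ≈ -0.047619 - 1284.6*I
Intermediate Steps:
O(B) = 2*B*(2 + B) (O(B) = (2*B)*(2 + B) = 2*B*(2 + B))
H = I*sqrt(83) (H = sqrt(-8 - 75) = sqrt(-83) = I*sqrt(83) ≈ 9.1104*I)
k(-2)/42 - 141*H = -2/42 - 141*I*sqrt(83) = -2*1/42 - 141*I*sqrt(83) = -1/21 - 141*I*sqrt(83)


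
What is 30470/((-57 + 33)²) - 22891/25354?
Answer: 189837791/3650976 ≈ 51.996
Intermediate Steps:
30470/((-57 + 33)²) - 22891/25354 = 30470/((-24)²) - 22891*1/25354 = 30470/576 - 22891/25354 = 30470*(1/576) - 22891/25354 = 15235/288 - 22891/25354 = 189837791/3650976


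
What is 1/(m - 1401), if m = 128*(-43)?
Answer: -1/6905 ≈ -0.00014482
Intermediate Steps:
m = -5504
1/(m - 1401) = 1/(-5504 - 1401) = 1/(-6905) = -1/6905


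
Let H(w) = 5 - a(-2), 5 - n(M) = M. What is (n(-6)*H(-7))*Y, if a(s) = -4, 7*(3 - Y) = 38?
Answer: -1683/7 ≈ -240.43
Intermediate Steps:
Y = -17/7 (Y = 3 - 1/7*38 = 3 - 38/7 = -17/7 ≈ -2.4286)
n(M) = 5 - M
H(w) = 9 (H(w) = 5 - 1*(-4) = 5 + 4 = 9)
(n(-6)*H(-7))*Y = ((5 - 1*(-6))*9)*(-17/7) = ((5 + 6)*9)*(-17/7) = (11*9)*(-17/7) = 99*(-17/7) = -1683/7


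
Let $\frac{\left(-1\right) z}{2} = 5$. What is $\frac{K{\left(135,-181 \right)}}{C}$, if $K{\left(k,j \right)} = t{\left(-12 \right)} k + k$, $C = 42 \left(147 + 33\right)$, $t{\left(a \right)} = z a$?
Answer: $\frac{121}{56} \approx 2.1607$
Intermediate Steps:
$z = -10$ ($z = \left(-2\right) 5 = -10$)
$t{\left(a \right)} = - 10 a$
$C = 7560$ ($C = 42 \cdot 180 = 7560$)
$K{\left(k,j \right)} = 121 k$ ($K{\left(k,j \right)} = \left(-10\right) \left(-12\right) k + k = 120 k + k = 121 k$)
$\frac{K{\left(135,-181 \right)}}{C} = \frac{121 \cdot 135}{7560} = 16335 \cdot \frac{1}{7560} = \frac{121}{56}$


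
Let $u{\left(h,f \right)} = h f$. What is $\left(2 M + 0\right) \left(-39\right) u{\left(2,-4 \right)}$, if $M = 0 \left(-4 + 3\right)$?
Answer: $0$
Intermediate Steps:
$u{\left(h,f \right)} = f h$
$M = 0$ ($M = 0 \left(-1\right) = 0$)
$\left(2 M + 0\right) \left(-39\right) u{\left(2,-4 \right)} = \left(2 \cdot 0 + 0\right) \left(-39\right) \left(\left(-4\right) 2\right) = \left(0 + 0\right) \left(-39\right) \left(-8\right) = 0 \left(-39\right) \left(-8\right) = 0 \left(-8\right) = 0$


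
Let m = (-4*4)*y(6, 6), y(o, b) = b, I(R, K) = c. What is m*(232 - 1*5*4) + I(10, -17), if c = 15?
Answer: -20337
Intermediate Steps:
I(R, K) = 15
m = -96 (m = -4*4*6 = -16*6 = -96)
m*(232 - 1*5*4) + I(10, -17) = -96*(232 - 1*5*4) + 15 = -96*(232 - 5*4) + 15 = -96*(232 - 1*20) + 15 = -96*(232 - 20) + 15 = -96*212 + 15 = -20352 + 15 = -20337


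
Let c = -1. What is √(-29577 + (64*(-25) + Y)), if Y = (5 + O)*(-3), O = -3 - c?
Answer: I*√31186 ≈ 176.6*I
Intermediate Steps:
O = -2 (O = -3 - 1*(-1) = -3 + 1 = -2)
Y = -9 (Y = (5 - 2)*(-3) = 3*(-3) = -9)
√(-29577 + (64*(-25) + Y)) = √(-29577 + (64*(-25) - 9)) = √(-29577 + (-1600 - 9)) = √(-29577 - 1609) = √(-31186) = I*√31186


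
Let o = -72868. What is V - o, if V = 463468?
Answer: 536336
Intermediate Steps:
V - o = 463468 - 1*(-72868) = 463468 + 72868 = 536336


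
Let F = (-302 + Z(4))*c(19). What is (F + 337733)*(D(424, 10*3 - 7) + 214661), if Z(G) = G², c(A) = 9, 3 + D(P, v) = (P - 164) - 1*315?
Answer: 71926126877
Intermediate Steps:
D(P, v) = -482 + P (D(P, v) = -3 + ((P - 164) - 1*315) = -3 + ((-164 + P) - 315) = -3 + (-479 + P) = -482 + P)
F = -2574 (F = (-302 + 4²)*9 = (-302 + 16)*9 = -286*9 = -2574)
(F + 337733)*(D(424, 10*3 - 7) + 214661) = (-2574 + 337733)*((-482 + 424) + 214661) = 335159*(-58 + 214661) = 335159*214603 = 71926126877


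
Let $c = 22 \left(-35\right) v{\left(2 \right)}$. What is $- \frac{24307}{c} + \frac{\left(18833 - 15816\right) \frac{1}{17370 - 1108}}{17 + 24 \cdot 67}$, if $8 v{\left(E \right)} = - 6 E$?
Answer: $- \frac{128465444123}{6104348250} \approx -21.045$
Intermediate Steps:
$v{\left(E \right)} = - \frac{3 E}{4}$ ($v{\left(E \right)} = \frac{\left(-6\right) E}{8} = - \frac{3 E}{4}$)
$c = 1155$ ($c = 22 \left(-35\right) \left(\left(- \frac{3}{4}\right) 2\right) = \left(-770\right) \left(- \frac{3}{2}\right) = 1155$)
$- \frac{24307}{c} + \frac{\left(18833 - 15816\right) \frac{1}{17370 - 1108}}{17 + 24 \cdot 67} = - \frac{24307}{1155} + \frac{\left(18833 - 15816\right) \frac{1}{17370 - 1108}}{17 + 24 \cdot 67} = \left(-24307\right) \frac{1}{1155} + \frac{3017 \cdot \frac{1}{16262}}{17 + 1608} = - \frac{24307}{1155} + \frac{3017 \cdot \frac{1}{16262}}{1625} = - \frac{24307}{1155} + \frac{3017}{16262} \cdot \frac{1}{1625} = - \frac{24307}{1155} + \frac{3017}{26425750} = - \frac{128465444123}{6104348250}$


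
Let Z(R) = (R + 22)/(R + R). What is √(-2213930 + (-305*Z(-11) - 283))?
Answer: I*√8856242/2 ≈ 1488.0*I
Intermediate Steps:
Z(R) = (22 + R)/(2*R) (Z(R) = (22 + R)/((2*R)) = (22 + R)*(1/(2*R)) = (22 + R)/(2*R))
√(-2213930 + (-305*Z(-11) - 283)) = √(-2213930 + (-305*(22 - 11)/(2*(-11)) - 283)) = √(-2213930 + (-305*(-1)*11/(2*11) - 283)) = √(-2213930 + (-305*(-½) - 283)) = √(-2213930 + (305/2 - 283)) = √(-2213930 - 261/2) = √(-4428121/2) = I*√8856242/2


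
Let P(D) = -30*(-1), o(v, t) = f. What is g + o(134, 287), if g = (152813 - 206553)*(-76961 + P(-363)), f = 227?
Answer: 4134272167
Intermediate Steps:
o(v, t) = 227
P(D) = 30
g = 4134271940 (g = (152813 - 206553)*(-76961 + 30) = -53740*(-76931) = 4134271940)
g + o(134, 287) = 4134271940 + 227 = 4134272167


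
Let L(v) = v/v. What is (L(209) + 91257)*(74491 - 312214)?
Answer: -21694125534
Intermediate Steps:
L(v) = 1
(L(209) + 91257)*(74491 - 312214) = (1 + 91257)*(74491 - 312214) = 91258*(-237723) = -21694125534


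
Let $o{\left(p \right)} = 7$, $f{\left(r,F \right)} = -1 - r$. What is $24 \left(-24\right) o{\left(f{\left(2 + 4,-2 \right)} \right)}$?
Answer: $-4032$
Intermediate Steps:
$24 \left(-24\right) o{\left(f{\left(2 + 4,-2 \right)} \right)} = 24 \left(-24\right) 7 = \left(-576\right) 7 = -4032$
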